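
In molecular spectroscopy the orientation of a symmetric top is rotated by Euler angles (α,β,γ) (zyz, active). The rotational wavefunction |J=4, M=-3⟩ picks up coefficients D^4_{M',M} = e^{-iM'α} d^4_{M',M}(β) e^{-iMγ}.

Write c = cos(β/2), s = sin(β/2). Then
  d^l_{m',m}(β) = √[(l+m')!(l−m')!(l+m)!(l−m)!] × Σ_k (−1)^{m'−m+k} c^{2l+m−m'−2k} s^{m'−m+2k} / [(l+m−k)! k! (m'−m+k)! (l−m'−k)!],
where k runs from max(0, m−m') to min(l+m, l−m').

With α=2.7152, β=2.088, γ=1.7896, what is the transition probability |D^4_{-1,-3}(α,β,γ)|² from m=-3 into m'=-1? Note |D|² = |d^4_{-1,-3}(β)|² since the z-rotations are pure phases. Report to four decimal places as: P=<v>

First d^4_{-1,-3}(β=2.0880), then the phase factors e^{-i(-1)α} and e^{-i(-3)γ}:
With c≡cos(β/2)=0.502767 and s≡sin(β/2)=0.864422, N=[6·120·1·5040]^{1/2}=1904.940944
k∈{0,1} keeps every argument non-negative
  k=0: (−1)^2·1904.9409/(240)·0.5028^6·0.8644^2 = +0.095790
  k=1: (−1)^3·1904.9409/(144)·0.5028^4·0.8644^4 = -0.471942
d^4_{-1,-3}(2.0880) = +0.095790 -0.471942 = -0.376152
|D^4_{-1,-3}|² = |d^4_{-1,-3}(β)|² = (-0.376152)² = 0.141490 (the z-rotation phases have unit modulus)

P=0.1415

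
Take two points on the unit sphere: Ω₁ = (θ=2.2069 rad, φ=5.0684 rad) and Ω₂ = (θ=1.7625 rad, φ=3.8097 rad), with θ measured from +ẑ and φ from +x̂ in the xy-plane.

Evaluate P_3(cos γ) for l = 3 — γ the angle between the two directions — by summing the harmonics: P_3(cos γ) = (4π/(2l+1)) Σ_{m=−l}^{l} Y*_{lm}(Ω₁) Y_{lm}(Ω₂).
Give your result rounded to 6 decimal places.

Addition theorem: P_3(cos γ) = (4π/7) Σ_m Y*_{lm}(Ω₁) Y_{lm}(Ω₂), m = −3…3:
  [-3]  conj(Y_{3,-3})(Ω₁) = (-0.190302, 0.104646) ; Y_{3,-3}(Ω₂) = (0.165808, 0.358197) ; Δ = (-0.069037, -0.050814)
  [-2]  conj(Y_{3,-2})(Ω₁) = (0.297414, 0.256683) ; Y_{3,-2}(Ω₂) = (-0.043617, 0.182512) ; Δ = (-0.059820, 0.043086)
  [-1]  conj(Y_{3,-1})(Ω₁) = (0.069278, -0.186303) ; Y_{3,-1}(Ω₂) = (0.203843, -0.160868) ; Δ = (-0.015848, -0.049121)
  [+0]  conj(Y_{3,0})(Ω₁) = (0.273884, -0.000000) ; Y_{3,0}(Ω₂) = (0.200400, 0.000000) ; Δ = (0.054886, 0.000000)
  [+1]  conj(Y_{3,1})(Ω₁) = (-0.069278, -0.186303) ; Y_{3,1}(Ω₂) = (-0.203843, -0.160868) ; Δ = (-0.015848, 0.049121)
  [+2]  conj(Y_{3,2})(Ω₁) = (0.297414, -0.256683) ; Y_{3,2}(Ω₂) = (-0.043617, -0.182512) ; Δ = (-0.059820, -0.043086)
  [+3]  conj(Y_{3,3})(Ω₁) = (0.190302, 0.104646) ; Y_{3,3}(Ω₂) = (-0.165808, 0.358197) ; Δ = (-0.069037, 0.050814)
Accumulated sum (-0.234526, 0.000000); after 4π/(2l+1) scaling, (-0.421020, 0.000000) ⇒ P_3 = -0.421020

-0.421020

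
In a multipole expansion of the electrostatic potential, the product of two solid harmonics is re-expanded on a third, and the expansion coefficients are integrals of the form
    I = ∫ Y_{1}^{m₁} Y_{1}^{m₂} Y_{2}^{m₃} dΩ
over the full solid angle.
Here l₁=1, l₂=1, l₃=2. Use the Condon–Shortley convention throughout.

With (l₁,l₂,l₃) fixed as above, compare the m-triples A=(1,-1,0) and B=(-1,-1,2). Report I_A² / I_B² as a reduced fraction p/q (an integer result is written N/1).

Same 1,1,2: normalisation and zero-m 3j drop out of the ratio.
A: Δ: 0! 2! 2! / 5! → 1/30; sum: t=0:+1/4 = 1/4; 3j²(1 1 2; 1 -1 0) = Δ·Π!·Σ² = 1/30  (sign +1)
B: Δ: 0! 2! 2! / 5! → 1/30; sum: t=0:+1/4 = 1/4; 3j²(1 1 2; -1 -1 2) = Δ·Π!·Σ² = 1/5  (sign +1)
I_A²/I_B² = (1/30)/(1/5) = 1/6

1/6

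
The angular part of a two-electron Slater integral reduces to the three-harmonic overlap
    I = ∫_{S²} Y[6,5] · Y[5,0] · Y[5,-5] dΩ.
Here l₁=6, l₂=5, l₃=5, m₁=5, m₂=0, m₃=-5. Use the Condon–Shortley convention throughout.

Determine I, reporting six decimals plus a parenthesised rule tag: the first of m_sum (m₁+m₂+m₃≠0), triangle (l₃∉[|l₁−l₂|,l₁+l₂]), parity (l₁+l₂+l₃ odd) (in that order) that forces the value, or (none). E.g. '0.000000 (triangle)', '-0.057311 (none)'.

-0.152641 (none)

m-sum 0 ✓  L=16 even ✓  1≤5≤11 ✓
Π(2lᵢ+1) = 13×11×11 = 1573
triangle coeff Δ(6,5,5) = 1/28588560
Σ_t [1,5]: t=1:−1/345600 t=2:+1/13824 t=3:−1/5184 t=4:+1/13824 t=5:−1/345600 = -7/129600
(3j)²=80/7293 [(6 5 5; 0 0 0)], sign=+1
Σ_t [1,1]: t=1:−1/2073600 = -1/2073600
(3j)²=15/884 [(6 5 5; 5 0 -5)], sign=-1
⇒ 4πI² = 1100/3757
I = (-1)√(1100/3757/(4π)) = -0.15264086
No selection rule forces the value: the integral is nonzero (none).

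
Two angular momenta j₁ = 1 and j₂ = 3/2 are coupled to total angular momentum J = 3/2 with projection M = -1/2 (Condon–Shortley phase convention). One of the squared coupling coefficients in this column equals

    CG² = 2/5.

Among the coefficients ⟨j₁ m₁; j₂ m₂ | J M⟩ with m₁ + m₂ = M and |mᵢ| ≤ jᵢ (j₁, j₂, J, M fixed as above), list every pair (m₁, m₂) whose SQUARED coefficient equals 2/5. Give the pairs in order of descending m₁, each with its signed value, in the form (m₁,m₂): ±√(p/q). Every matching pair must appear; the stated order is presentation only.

Admissible pairs with m₁+m₂ = M = -1/2: (-1,1/2), (0,-1/2), (1,-3/2)
  (m₁,m₂)=(1,-3/2): CG² = 2/5, CG = +√(2/5)   ← matches the target
  (m₁,m₂)=(0,-1/2): CG² = 1/15, CG = +√(1/15)
  (m₁,m₂)=(-1,1/2): CG² = 8/15, CG = −√(8/15)
Pairs with CG² = 2/5: (1,-3/2): +√(2/5)

(1,-3/2): +√(2/5)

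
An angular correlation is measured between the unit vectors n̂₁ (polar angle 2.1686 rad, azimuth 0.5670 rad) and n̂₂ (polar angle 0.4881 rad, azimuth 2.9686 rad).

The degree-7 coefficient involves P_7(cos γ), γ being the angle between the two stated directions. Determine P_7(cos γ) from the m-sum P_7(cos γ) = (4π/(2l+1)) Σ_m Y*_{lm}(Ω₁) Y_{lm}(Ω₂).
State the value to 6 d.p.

0.172677

Summing Y*_{l m}(θ₁,φ₁)·Y_{l m}(θ₂,φ₂) over m ∈ [−7, 7]; prefactor 4π/(2·7+1) = 0.837758:
  m=-7: (-0.08921 - 0.09704j) × (-0.00088 - 0.00233j) = -0.00015 + 0.00029j  (running Σ = -0.00015 + 0.00029j)
  m=-6: (0.32452 + 0.08647j) × (0.00893 + 0.01514j) = 0.00159 + 0.00568j  (running Σ = 0.00144 + 0.00598j)
  m=-5: (-0.42086 + 0.13323j) × (-0.04934 - 0.05789j) = 0.02848 + 0.01779j  (running Σ = 0.02992 + 0.02377j)
  m=-4: (0.13841 - 0.16527j) × (0.17236 + 0.14283j) = 0.04746 - 0.00872j  (running Σ = 0.07738 + 0.01505j)
  m=-3: (0.02886 - 0.22039j) × (-0.38177 - 0.21807j) = -0.05908 + 0.07785j  (running Σ = 0.01830 + 0.09290j)
  m=-2: (0.13988 + 0.29960j) × (0.46345 + 0.16707j) = 0.01477 + 0.16222j  (running Σ = 0.03308 + 0.25512j)
  m=-1: (0.07704 + 0.04905j) × (-0.08078 - 0.01411j) = -0.00553 - 0.00505j  (running Σ = 0.02755 + 0.25007j)
  m=0: (-0.34131 + 0.00000j) × (-0.44249 + 0.00000j) = 0.15103 + 0.00000j  (running Σ = 0.17857 + 0.25007j)
  m=1: (-0.07704 + 0.04905j) × (0.08078 - 0.01411j) = -0.00553 + 0.00505j  (running Σ = 0.17304 + 0.25512j)
  m=2: (0.13988 - 0.29960j) × (0.46345 - 0.16707j) = 0.01477 - 0.16222j  (running Σ = 0.18781 + 0.09290j)
  m=3: (-0.02886 - 0.22039j) × (0.38177 - 0.21807j) = -0.05908 - 0.07785j  (running Σ = 0.12874 + 0.01505j)
  m=4: (0.13841 + 0.16527j) × (0.17236 - 0.14283j) = 0.04746 + 0.00872j  (running Σ = 0.17620 + 0.02377j)
  m=5: (0.42086 + 0.13323j) × (0.04934 - 0.05789j) = 0.02848 - 0.01779j  (running Σ = 0.20468 + 0.00598j)
  m=6: (0.32452 - 0.08647j) × (0.00893 - 0.01514j) = 0.00159 - 0.00568j  (running Σ = 0.20627 + 0.00029j)
  m=7: (0.08921 - 0.09704j) × (0.00088 - 0.00233j) = -0.00015 - 0.00029j  (running Σ = 0.20612 + 0.00000j)
Σ over m = 0.20612 + 0.00000j; ×(4π/15) → 0.17268 + 0.00000j. Real part: 0.172677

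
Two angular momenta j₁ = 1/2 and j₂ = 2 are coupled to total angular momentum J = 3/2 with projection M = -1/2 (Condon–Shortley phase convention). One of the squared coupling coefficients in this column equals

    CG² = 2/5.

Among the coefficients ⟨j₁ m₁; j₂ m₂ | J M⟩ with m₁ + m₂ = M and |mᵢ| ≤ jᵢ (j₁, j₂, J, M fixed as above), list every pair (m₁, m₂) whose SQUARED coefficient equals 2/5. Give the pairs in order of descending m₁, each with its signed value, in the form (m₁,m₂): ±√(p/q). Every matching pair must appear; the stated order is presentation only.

(-1/2,0): −√(2/5)

Admissible pairs with m₁+m₂ = M = -1/2: (-1/2,0), (1/2,-1)
  (m₁,m₂)=(1/2,-1): CG² = 3/5, CG = +√(3/5)
  (m₁,m₂)=(-1/2,0): CG² = 2/5, CG = −√(2/5)   ← matches the target
Pairs with CG² = 2/5: (-1/2,0): −√(2/5)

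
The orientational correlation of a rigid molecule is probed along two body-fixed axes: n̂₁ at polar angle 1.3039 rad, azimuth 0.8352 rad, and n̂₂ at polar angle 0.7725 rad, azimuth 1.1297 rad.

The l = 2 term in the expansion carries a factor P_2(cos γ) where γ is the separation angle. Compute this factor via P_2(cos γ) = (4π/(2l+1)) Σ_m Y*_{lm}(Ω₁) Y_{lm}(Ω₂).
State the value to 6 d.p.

Term-by-term m-sum for l=2 (normalisation 4π/5 = 2.513274):
  term(m=-2) = +0.056229-0.037567i   from Y*(Ω₁)=-0.035739+0.357624i, Y(Ω₂)=-0.119565-0.145281i
  term(m=-1) = +0.072625-0.022029i   from Y*(Ω₁)=+0.131882+0.145719i, Y(Ω₂)=+0.164858-0.349185i
  term(m=+0) = -0.042403-0.000000i   from Y*(Ω₁)=-0.249577-0.000000i, Y(Ω₂)=+0.169898+0.000000i
  term(m=+1) = +0.072625+0.022029i   from Y*(Ω₁)=-0.131882+0.145719i, Y(Ω₂)=-0.164858-0.349185i
  term(m=+2) = +0.056229+0.037567i   from Y*(Ω₁)=-0.035739-0.357624i, Y(Ω₂)=-0.119565+0.145281i
Accumulated sum +0.215305+0.000000i; after 4π/(2l+1) scaling, +0.541120+0.000000i ⇒ P_2 = 0.541120

0.541120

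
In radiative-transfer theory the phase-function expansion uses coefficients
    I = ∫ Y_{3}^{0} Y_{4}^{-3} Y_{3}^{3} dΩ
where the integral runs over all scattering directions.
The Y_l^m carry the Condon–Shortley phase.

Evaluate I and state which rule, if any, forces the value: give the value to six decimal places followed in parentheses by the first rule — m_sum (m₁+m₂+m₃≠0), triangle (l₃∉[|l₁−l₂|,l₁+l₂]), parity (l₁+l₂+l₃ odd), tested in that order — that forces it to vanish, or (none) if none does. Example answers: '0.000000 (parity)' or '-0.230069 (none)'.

0.203551 (none)

Checks pass: Σm=0; 10 even; l₃=3∈[1,7].
(2·3+1)(2·4+1)(2·3+1) = 441
Δ: 4! 2! 4! / 11! → 1/34650
sum: t=1:−1/72 t=2:+1/16 t=3:−1/72 = 5/144
3j²(3 4 3; 0 0 0) = Δ·Π!·Σ² = 2/77  (sign -1)
sum: t=1:−1/288 = -1/288
3j²(3 4 3; 0 -3 3) = Δ·Π!·Σ² = 1/22  (sign -1)
combine: 4πI² = 441·2/77·1/22 = 63/121
take √, sign +1: I = 0.20355073
No selection rule forces the value: the integral is nonzero (none).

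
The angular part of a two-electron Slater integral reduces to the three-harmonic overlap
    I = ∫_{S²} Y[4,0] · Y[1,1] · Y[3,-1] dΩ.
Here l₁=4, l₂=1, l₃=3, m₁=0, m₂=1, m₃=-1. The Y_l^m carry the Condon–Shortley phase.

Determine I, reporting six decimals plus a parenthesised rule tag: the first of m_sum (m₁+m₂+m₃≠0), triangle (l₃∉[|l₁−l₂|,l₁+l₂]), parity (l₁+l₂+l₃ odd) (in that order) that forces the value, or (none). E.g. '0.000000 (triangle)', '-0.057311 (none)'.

0.150786 (none)

m-sum 0 ✓  L=8 even ✓  3≤3≤5 ✓
Π(2lᵢ+1) = 9×3×7 = 189
triangle coeff Δ(4,1,3) = 1/252
Σ_t [1,1]: t=1:−1/36 = -1/36
(3j)²=4/63 [(4 1 3; 0 0 0)], sign=+1
Σ_t [2,2]: t=2:+1/96 = 1/96
(3j)²=1/42 [(4 1 3; 0 1 -1)], sign=+1
⇒ 4πI² = 2/7
I = (+1)√(2/7/(4π)) = 0.15078601
No selection rule forces the value: the integral is nonzero (none).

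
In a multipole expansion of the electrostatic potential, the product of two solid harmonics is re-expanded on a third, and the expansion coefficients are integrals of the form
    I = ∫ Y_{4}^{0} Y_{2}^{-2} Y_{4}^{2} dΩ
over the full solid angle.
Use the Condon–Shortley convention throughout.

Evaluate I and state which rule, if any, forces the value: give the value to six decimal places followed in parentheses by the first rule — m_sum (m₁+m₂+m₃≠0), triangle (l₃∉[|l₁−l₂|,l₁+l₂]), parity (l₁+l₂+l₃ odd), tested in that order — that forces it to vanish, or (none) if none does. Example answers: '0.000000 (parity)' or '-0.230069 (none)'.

Rules hold: Σm=0, L=10 even, 2≤4≤6.
N = 9·5·9 = 405
Δ = 2!·6!·2!/11! = 1/13860
Racah Σ t=0..2: t=0:+1/192 t=1:−1/36 t=2:+1/192 = -5/288
⇒ 3j(4 2 4; 0 0 0)² = 20/693, sgn -1
Racah Σ t=0..0: t=0:+1/192 = 1/192
⇒ 3j(4 2 4; 0 -2 2)² = 3/77, sgn +1
4πI² = N·(3j₀)²·(3jₘ)² = 2700/5929
I = -1·√(0.455389/4π) = -0.19036462
No selection rule forces the value: the integral is nonzero (none).

-0.190365 (none)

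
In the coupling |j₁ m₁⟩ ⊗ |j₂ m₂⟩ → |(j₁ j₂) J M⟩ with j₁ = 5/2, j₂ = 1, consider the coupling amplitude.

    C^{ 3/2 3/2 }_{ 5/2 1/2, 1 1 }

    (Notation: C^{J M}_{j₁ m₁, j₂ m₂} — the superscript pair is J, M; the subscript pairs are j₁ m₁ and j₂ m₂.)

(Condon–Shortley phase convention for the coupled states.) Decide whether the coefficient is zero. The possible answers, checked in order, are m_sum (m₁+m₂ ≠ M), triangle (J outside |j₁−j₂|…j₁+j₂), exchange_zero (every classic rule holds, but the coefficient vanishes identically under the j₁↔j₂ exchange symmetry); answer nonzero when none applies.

nonzero

m-sum: m₁+m₂ = 1/2+1 = 3/2, M = 3/2  ✓
triangle: |j₁−j₂| = 3/2 ≤ J = 3/2 ≤ j₁+j₂ = 7/2  ✓
exchange: j₁≠j₂ or m₁≠m₂ — the exchange symmetry imposes no constraint here
value check: CG = +√(1/15) = +0.258199 ≠ 0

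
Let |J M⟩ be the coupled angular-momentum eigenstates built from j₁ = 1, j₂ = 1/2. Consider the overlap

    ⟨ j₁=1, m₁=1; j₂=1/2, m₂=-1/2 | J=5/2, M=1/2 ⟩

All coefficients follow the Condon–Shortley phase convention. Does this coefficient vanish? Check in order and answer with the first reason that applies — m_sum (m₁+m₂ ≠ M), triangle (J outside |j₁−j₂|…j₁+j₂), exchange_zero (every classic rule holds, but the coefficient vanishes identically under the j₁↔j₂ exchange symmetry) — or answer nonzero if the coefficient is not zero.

triangle

m-sum: m₁+m₂ = 1+(-1/2) = 1/2, M = 1/2  ✓
triangle: need |j₁−j₂| ≤ J ≤ j₁+j₂, i.e. J ∈ [1/2, 3/2]; J = 5/2 is outside ✗ ⇒ coefficient is 0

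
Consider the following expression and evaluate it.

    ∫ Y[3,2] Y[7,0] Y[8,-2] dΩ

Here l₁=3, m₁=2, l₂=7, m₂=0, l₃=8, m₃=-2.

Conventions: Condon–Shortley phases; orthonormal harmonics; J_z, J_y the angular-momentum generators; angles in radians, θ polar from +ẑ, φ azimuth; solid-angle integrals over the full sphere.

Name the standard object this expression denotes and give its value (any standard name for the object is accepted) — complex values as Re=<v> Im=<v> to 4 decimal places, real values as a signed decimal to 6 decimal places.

Gaunt coefficient, -0.091974

This is a Gaunt coefficient — the integral of a triple product of spherical harmonics over the sphere.
Checks pass: Σm=0; 18 even; l₃=8∈[4,10].
(2·3+1)(2·7+1)(2·8+1) = 1785
Δ: 2! 4! 12! / 19! → 1/5290740
sum: t=0:+1/7257600 t=1:−1/2073600 t=2:+1/7257600 = -1/4838400
3j²(3 7 8; 0 0 0) = Δ·Π!·Σ² = 252/20995  (sign -1)
sum: t=0:+1/7257600 t=1:−1/12441600 = 1/17418240
3j²(3 7 8; 2 0 -2) = Δ·Π!·Σ² = 125/25194  (sign +1)
combine: 4πI² = 1785·252/20995·125/25194 = 110250/1037153
take √, sign -1: I = -0.09197355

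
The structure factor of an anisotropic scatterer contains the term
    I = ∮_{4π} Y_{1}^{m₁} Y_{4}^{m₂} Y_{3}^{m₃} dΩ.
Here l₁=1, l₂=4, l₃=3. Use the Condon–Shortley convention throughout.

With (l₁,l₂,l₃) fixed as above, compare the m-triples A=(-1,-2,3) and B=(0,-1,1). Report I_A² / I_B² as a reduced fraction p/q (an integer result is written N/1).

Same 1,4,3: normalisation and zero-m 3j drop out of the ratio.
A: Δ: 2! 0! 6! / 9! → 1/252; sum: t=2:+1/1440 = 1/1440; 3j²(1 4 3; -1 -2 3) = Δ·Π!·Σ² = 1/252  (sign +1)
B: Δ: 2! 0! 6! / 9! → 1/252; sum: t=1:−1/48 = -1/48; 3j²(1 4 3; 0 -1 1) = Δ·Π!·Σ² = 5/84  (sign -1)
I_A²/I_B² = (1/252)/(5/84) = 1/15

1/15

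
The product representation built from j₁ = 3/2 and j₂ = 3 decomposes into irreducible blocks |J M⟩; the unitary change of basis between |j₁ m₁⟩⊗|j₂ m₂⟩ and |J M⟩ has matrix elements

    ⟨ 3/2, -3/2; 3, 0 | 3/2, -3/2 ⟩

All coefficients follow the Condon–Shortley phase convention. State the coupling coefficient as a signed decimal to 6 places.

triangle: 3!·0!·3!/7! = 36/5040
(j±m)!: 0!·3!·3!·3!·0!·3! = 1296
prefactor² = (2J+1)·Δ·N² = 1296/35
  k=3: −1/(3!·0!·0!·0!·0!·3!) = -1/36
Σ = -1/36  ⇒  CG² = 1296/35·(-1/36)² = 1/35
CG = −√(1/35) = -0.169031

−√(1/35) ≈ -0.169031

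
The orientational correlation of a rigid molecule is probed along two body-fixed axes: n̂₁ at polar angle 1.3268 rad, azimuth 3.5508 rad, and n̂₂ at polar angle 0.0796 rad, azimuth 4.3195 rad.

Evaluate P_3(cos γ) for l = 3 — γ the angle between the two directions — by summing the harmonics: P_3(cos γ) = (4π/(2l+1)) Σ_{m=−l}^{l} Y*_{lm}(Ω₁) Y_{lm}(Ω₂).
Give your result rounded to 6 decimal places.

-0.379402

Addition theorem: P_3(cos γ) = (4π/7) Σ_m Y*_{lm}(Ω₁) Y_{lm}(Ω₂), m = −3…3:
  [-3]  conj(Y_{3,-3})(Ω₁) = -0.12828 - 0.35901j ; Y_{3,-3}(Ω₂) = 0.00019 - 0.00008j ; Δ = -0.00005 - 0.00006j
  [-2]  conj(Y_{3,-2})(Ω₁) = 0.15888 + 0.16973j ; Y_{3,-2}(Ω₂) = -0.00455 - 0.00456j ; Δ = 0.00005 - 0.00150j
  [-1]  conj(Y_{3,-1})(Ω₁) = 0.20376 + 0.08837j ; Y_{3,-1}(Ω₂) = -0.03904 + 0.09421j ; Δ = -0.01628 + 0.01575j
  [+0]  conj(Y_{3,0})(Ω₁) = -0.24415 + 0.00000j ; Y_{3,0}(Ω₂) = 0.73223 + 0.00000j ; Δ = -0.17877 + 0.00000j
  [+1]  conj(Y_{3,1})(Ω₁) = -0.20376 + 0.08837j ; Y_{3,1}(Ω₂) = 0.03904 + 0.09421j ; Δ = -0.01628 - 0.01575j
  [+2]  conj(Y_{3,2})(Ω₁) = 0.15888 - 0.16973j ; Y_{3,2}(Ω₂) = -0.00455 + 0.00456j ; Δ = 0.00005 + 0.00150j
  [+3]  conj(Y_{3,3})(Ω₁) = 0.12828 - 0.35901j ; Y_{3,3}(Ω₂) = -0.00019 - 0.00008j ; Δ = -0.00005 + 0.00006j
Total Σ_m = -0.21134 + 0.00000j. Multiply by 1.795196: -0.37940 + 0.00000j. P_3(cos γ) = -0.379402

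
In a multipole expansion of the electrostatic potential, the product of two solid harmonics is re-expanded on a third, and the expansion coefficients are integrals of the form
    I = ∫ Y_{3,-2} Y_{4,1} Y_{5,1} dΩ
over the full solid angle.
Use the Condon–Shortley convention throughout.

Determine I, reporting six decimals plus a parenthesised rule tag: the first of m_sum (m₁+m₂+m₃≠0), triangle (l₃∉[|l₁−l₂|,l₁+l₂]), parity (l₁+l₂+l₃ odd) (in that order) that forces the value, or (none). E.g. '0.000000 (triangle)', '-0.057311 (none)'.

Rules hold: Σm=0, L=12 even, 1≤5≤7.
N = 7·9·11 = 693
Δ = 2!·4!·6!/13! = 1/180180
Racah Σ t=0..2: t=0:+1/576 t=1:−1/144 t=2:+1/576 = -1/288
⇒ 3j(3 4 5; 0 0 0)² = 20/1001, sgn +1
Racah Σ t=1..2: t=1:−1/1152 t=2:+1/432 = 5/3456
⇒ 3j(3 4 5; -2 1 1)² = 625/36036, sgn +1
4πI² = N·(3j₀)²·(3jₘ)² = 3125/13013
I = +1·√(0.240144/4π) = 0.13823925
No selection rule forces the value: the integral is nonzero (none).

0.138239 (none)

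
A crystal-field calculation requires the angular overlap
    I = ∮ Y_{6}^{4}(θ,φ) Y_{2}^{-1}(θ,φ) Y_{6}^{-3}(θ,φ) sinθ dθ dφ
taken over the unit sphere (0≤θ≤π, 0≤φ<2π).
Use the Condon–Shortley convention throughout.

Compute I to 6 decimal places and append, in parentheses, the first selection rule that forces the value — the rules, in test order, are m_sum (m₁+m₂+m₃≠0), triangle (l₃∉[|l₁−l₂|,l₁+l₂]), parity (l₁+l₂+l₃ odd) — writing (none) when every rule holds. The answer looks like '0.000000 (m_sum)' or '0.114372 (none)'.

Checks pass: Σm=0; 14 even; l₃=6∈[4,8].
(2·6+1)(2·2+1)(2·6+1) = 845
Δ: 2! 10! 2! / 15! → 1/90090
sum: t=0:+1/69120 t=1:−1/14400 t=2:+1/69120 = -7/172800
3j²(6 2 6; 0 0 0) = Δ·Π!·Σ² = 14/715  (sign -1)
sum: t=0:+1/161280 t=1:−1/725760 = 1/207360
3j²(6 2 6; 4 -1 -3) = Δ·Π!·Σ² = 7/286  (sign -1)
combine: 4πI² = 845·14/715·7/286 = 49/121
take √, sign +1: I = 0.17951487
No selection rule forces the value: the integral is nonzero (none).

0.179515 (none)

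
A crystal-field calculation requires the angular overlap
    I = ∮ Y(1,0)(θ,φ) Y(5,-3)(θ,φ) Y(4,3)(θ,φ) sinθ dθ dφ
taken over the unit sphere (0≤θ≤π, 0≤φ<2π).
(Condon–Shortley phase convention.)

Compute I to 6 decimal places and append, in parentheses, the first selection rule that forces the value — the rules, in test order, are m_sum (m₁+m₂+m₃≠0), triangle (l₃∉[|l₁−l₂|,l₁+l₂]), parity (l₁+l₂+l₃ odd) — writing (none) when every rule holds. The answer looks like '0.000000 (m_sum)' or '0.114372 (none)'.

Rules hold: Σm=0, L=10 even, 4≤4≤6.
N = 3·11·9 = 297
Δ = 2!·0!·8!/11! = 1/495
Racah Σ t=1..1: t=1:−1/576 = -1/576
⇒ 3j(1 5 4; 0 0 0)² = 5/99, sgn -1
Racah Σ t=1..1: t=1:−1/5040 = -1/5040
⇒ 3j(1 5 4; 0 -3 3)² = 16/495, sgn +1
4πI² = N·(3j₀)²·(3jₘ)² = 16/33
I = -1·√(0.484848/4π) = -0.19642560
No selection rule forces the value: the integral is nonzero (none).

-0.196426 (none)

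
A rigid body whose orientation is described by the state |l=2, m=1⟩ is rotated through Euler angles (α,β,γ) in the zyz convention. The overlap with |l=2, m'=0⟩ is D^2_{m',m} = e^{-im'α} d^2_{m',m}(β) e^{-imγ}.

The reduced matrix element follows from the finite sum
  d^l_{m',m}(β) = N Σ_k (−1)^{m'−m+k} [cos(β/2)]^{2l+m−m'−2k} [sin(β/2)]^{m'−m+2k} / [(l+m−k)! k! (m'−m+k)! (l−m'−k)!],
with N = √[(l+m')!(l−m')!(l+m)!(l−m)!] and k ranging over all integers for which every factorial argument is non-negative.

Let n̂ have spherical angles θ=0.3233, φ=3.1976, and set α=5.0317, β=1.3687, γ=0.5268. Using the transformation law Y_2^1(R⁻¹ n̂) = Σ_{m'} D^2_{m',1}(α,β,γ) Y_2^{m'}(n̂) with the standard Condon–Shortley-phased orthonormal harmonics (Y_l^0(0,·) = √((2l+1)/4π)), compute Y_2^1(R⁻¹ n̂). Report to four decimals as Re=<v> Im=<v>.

Need the full column D^2_{m',1} for m'=−2..2 at α=5.0317, β=1.3687, γ=0.5268.
cos(β/2)=0.774830, sin(β/2)=0.632170
d^2_{-2,1}: single k=3 term ⇒ +0.391505;  D = -0.389060-0.043688i
d^2_{-1,1}: k∈[2..3] ⇒ +0.719783 -0.159711 = +0.560072;  D = -0.115377-0.548059i
d^2_{0,1}: k∈[1..2] ⇒ +0.720325 -0.479494 = +0.240832;  D = +0.208180-0.121083i
d^2_{1,1}: k∈[0..1] ⇒ +0.360434 -0.719783 = -0.359348;  D = -0.269047-0.238212i
d^2_{2,1}: single k=0 term ⇒ -0.588143;  D = +0.231942-0.540477i
Y_2^{m'}(θ=0.3233,φ=3.1976) and Σ D·Y over m':
  (-0.3891-0.0437i)·(+0.0387-0.0044i)  (-0.1154-0.5481i)·(-0.2324+0.0130i)  (+0.2082-0.1211i)·(+0.5353+0.0000i)  (-0.2690-0.2382i)·(+0.2324+0.0130i)  (+0.2319-0.5405i)·(+0.0387+0.0044i)
Y_2^1(R⁻¹ n̂) = +0.082050-0.017753i

Re=0.0820 Im=-0.0178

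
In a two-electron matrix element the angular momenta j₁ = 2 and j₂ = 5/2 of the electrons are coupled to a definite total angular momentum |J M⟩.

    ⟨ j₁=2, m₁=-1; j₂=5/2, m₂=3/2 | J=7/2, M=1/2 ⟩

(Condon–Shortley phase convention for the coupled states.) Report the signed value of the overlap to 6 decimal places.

triangle: 1!*3!*4!/9! = 144/362880
(j±m)!: 1!*3!*4!*1!*4!*3! = 20736
prefactor² = (2J+1)*Δ*N² = 2304/35
  k=0: +1/(0!*1!*3!*4!*0!*0!) = 1/144
  k=1: −1/(1!*0!*2!*3!*1!*1!) = -1/12
Σ = -11/144  ⇒  CG² = 2304/35*(-11/144)² = 121/315
CG = −√(121/315) = -0.619780

-0.619780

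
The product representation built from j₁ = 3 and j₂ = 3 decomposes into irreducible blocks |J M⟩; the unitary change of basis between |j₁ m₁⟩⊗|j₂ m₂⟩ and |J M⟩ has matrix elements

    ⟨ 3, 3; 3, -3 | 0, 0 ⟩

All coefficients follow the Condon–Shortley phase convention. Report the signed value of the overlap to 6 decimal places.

+√(1/7) ≈ +0.377964

j₁+j₂−J=6  J+j₁−j₂=0  J−j₁+j₂=0  j₁+j₂+J+1=7
(j₁±m₁, j₂±m₂, J±M) = (6,0,0,6,0,0)
P² = 518400/7
sum k=0..0:
  [0] +1/720 = 1/720
S = 1/720
C² = P²·S² = 1/7 ; C = +0.377964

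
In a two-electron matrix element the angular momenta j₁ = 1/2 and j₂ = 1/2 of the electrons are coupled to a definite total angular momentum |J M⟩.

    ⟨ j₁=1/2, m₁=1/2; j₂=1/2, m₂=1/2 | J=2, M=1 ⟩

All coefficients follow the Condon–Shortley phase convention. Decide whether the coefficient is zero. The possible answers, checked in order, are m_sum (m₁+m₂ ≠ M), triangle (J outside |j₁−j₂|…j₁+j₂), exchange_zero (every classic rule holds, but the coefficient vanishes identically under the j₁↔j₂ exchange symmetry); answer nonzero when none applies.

m-sum: m₁+m₂ = 1/2+1/2 = 1, M = 1  ✓
triangle: need |j₁−j₂| ≤ J ≤ j₁+j₂, i.e. J ∈ [0, 1]; J = 2 is outside ✗ ⇒ coefficient is 0

triangle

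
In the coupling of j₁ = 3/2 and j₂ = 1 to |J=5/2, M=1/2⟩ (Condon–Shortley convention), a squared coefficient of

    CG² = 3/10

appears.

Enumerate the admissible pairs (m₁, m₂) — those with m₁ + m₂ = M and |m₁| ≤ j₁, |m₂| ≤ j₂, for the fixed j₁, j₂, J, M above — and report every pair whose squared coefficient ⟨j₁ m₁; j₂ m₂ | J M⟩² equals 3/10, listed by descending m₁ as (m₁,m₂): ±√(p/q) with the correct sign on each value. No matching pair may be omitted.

Admissible pairs with m₁+m₂ = M = 1/2: (-1/2,1), (1/2,0), (3/2,-1)
  (m₁,m₂)=(3/2,-1): CG² = 1/10, CG = +√(1/10)
  (m₁,m₂)=(1/2,0): CG² = 3/5, CG = +√(3/5)
  (m₁,m₂)=(-1/2,1): CG² = 3/10, CG = +√(3/10)   ← matches the target
Pairs with CG² = 3/10: (-1/2,1): +√(3/10)

(-1/2,1): +√(3/10)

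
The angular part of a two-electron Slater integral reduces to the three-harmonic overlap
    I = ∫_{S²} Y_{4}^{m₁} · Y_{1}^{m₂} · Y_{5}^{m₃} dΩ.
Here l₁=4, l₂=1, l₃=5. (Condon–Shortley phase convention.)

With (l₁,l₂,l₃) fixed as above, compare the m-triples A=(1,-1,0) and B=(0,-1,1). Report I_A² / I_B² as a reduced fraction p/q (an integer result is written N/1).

l's match ⇒ only the (l;m) 3-j factors differ between A and B.
A: triangle coeff Δ(4,1,5) = 1/495; Σ_t [0,0]: t=0:+1/1440 = 1/1440; (3j)²=2/99 [(4 1 5; 1 -1 0)], sign=-1
B: triangle coeff Δ(4,1,5) = 1/495; Σ_t [0,0]: t=0:+1/1152 = 1/1152; (3j)²=1/33 [(4 1 5; 0 -1 1)], sign=+1
I_A²/I_B² = (2/99)/(1/33) = 2/3

2/3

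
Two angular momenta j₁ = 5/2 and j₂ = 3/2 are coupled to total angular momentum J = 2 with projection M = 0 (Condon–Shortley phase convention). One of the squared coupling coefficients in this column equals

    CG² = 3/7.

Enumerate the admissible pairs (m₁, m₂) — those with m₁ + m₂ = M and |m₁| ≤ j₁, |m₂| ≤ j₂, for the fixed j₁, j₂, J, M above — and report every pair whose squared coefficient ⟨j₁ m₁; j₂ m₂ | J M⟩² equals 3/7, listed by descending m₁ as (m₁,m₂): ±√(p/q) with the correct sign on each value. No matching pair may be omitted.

Admissible pairs with m₁+m₂ = M = 0: (-3/2,3/2), (-1/2,1/2), (1/2,-1/2), (3/2,-3/2)
  (m₁,m₂)=(3/2,-3/2): CG² = 3/7, CG = +√(3/7)   ← matches the target
  (m₁,m₂)=(1/2,-1/2): CG² = 1/14, CG = −√(1/14)
  (m₁,m₂)=(-1/2,1/2): CG² = 1/14, CG = −√(1/14)
  (m₁,m₂)=(-3/2,3/2): CG² = 3/7, CG = +√(3/7)   ← matches the target
Pairs with CG² = 3/7: (3/2,-3/2): +√(3/7); (-3/2,3/2): +√(3/7)

(3/2,-3/2): +√(3/7); (-3/2,3/2): +√(3/7)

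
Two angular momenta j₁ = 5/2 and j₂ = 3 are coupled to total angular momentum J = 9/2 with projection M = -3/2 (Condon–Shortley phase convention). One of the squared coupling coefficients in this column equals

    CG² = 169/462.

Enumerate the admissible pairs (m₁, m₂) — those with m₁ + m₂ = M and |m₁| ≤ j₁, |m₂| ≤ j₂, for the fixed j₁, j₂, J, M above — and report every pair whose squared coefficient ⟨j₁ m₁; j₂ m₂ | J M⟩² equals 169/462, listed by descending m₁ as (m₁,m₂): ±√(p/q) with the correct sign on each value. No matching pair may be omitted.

(1/2,-2): +√(169/462)

Admissible pairs with m₁+m₂ = M = -3/2: (-5/2,1), (-3/2,0), (-1/2,-1), (1/2,-2), (3/2,-3)
  (m₁,m₂)=(3/2,-3): CG² = 8/77, CG = +√(8/77)
  (m₁,m₂)=(1/2,-2): CG² = 169/462, CG = +√(169/462)   ← matches the target
  (m₁,m₂)=(-1/2,-1): CG² = 5/231, CG = +√(5/231)
  (m₁,m₂)=(-3/2,0): CG² = 45/154, CG = −√(45/154)
  (m₁,m₂)=(-5/2,1): CG² = 50/231, CG = −√(50/231)
Pairs with CG² = 169/462: (1/2,-2): +√(169/462)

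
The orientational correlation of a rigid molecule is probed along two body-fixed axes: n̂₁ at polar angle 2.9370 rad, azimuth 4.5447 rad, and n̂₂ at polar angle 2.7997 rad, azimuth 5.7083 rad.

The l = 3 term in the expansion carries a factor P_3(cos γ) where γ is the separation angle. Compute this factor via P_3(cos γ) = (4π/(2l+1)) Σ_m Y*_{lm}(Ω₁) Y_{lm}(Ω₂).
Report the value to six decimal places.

Term-by-term m-sum for l=3 (normalisation 4π/7 = 1.795196):
  term(m=-3) = -0.00005 + 0.00002j   from Y*(Ω₁)=0.00169 + 0.00307j, Y(Ω₂)=-0.00241 + 0.01554j
  term(m=-2) = -0.00307 - 0.00325j   from Y*(Ω₁)=0.03900 - 0.01359j, Y(Ω₂)=-0.04423 - 0.09878j
  term(m=-1) = 0.03675 - 0.08520j   from Y*(Ω₁)=-0.04157 - 0.24559j, Y(Ω₂)=0.31263 + 0.20255j
  term(m=+0) = 0.33133 + 0.00000j   from Y*(Ω₁)=-0.65537 + 0.00000j, Y(Ω₂)=-0.50556 + 0.00000j
  term(m=+1) = 0.03675 + 0.08520j   from Y*(Ω₁)=0.04157 - 0.24559j, Y(Ω₂)=-0.31263 + 0.20255j
  term(m=+2) = -0.00307 + 0.00325j   from Y*(Ω₁)=0.03900 + 0.01359j, Y(Ω₂)=-0.04423 + 0.09878j
  term(m=+3) = -0.00005 - 0.00002j   from Y*(Ω₁)=-0.00169 + 0.00307j, Y(Ω₂)=0.00241 + 0.01554j
Total Σ_m = 0.39859 + 0.00000j. Multiply by 1.795196: 0.71554 + 0.00000j. P_3(cos γ) = 0.715538

0.715538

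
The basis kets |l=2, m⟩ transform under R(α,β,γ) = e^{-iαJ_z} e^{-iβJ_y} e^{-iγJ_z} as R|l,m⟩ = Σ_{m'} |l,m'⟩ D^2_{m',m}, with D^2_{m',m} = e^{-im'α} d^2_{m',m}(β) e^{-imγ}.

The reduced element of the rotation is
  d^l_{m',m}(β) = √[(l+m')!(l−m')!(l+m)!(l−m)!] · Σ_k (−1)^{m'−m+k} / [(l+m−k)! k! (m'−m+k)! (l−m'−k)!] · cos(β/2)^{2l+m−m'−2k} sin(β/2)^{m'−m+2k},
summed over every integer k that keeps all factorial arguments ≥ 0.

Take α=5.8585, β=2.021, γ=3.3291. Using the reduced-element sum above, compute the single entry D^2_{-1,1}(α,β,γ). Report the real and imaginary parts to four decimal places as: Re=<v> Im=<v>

Split into d^2_{-1,1}(β=2.0210) × two z-phases.
Half-angle: c=0.531437, s=0.847098. N=√(1·6·6·1)=6.000000
Admissible k: 2..3 (factorial args all ≥0)
  k=2: (−1)^0·6.0000/(2)·0.5314^2·0.8471^2 = +0.607984
  k=3: (−1)^1·6.0000/(6)·0.5314^0·0.8471^4 = -0.514913
d^2_{-1,1}(2.0210) = +0.607984 -0.514913 = +0.093071
D = (+0.911168-0.412034i)·(+0.093071)·(-0.982472+0.186411i) = -0.076168+0.053484i

Re=-0.0762 Im=0.0535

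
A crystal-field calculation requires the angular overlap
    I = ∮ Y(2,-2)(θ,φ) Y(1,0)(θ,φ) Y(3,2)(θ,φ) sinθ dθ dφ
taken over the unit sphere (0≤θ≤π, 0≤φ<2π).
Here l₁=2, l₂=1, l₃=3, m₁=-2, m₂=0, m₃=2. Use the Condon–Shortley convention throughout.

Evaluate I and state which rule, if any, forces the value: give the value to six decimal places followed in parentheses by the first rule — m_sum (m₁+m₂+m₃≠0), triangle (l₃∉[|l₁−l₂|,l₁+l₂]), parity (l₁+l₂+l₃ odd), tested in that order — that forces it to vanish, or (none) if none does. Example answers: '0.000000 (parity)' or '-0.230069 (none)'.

0.184674 (none)

Rules hold: Σm=0, L=6 even, 1≤3≤3.
N = 5·3·7 = 105
Δ = 0!·4!·2!/7! = 1/105
Racah Σ t=0..0: t=0:+1/4 = 1/4
⇒ 3j(2 1 3; 0 0 0)² = 3/35, sgn -1
Racah Σ t=0..0: t=0:+1/24 = 1/24
⇒ 3j(2 1 3; -2 0 2)² = 1/21, sgn -1
4πI² = N·(3j₀)²·(3jₘ)² = 3/7
I = +1·√(0.428571/4π) = 0.18467439
No selection rule forces the value: the integral is nonzero (none).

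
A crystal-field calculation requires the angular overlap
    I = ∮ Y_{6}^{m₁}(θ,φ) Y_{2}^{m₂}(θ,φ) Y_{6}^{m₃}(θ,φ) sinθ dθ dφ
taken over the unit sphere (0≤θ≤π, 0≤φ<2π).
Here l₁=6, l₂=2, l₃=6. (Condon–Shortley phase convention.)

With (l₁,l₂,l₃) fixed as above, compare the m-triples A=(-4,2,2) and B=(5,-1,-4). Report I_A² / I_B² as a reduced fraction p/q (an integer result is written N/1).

20/33

Shared (l₁,l₂,l₃)=(6,2,6): N and (l;000)² cancel in I_A²/I_B².
A: Δ = 2!·10!·2!/15! = 1/90090; Racah Σ t=2..2: t=2:+1/322560 = 1/322560; ⇒ 3j(6 2 6; -4 2 2)² = 18/1001, sgn +1
B: Δ = 2!·10!·2!/15! = 1/90090; Racah Σ t=0..1: t=0:+1/725760 t=1:−1/7257600 = 1/806400; ⇒ 3j(6 2 6; 5 -1 -4)² = 27/910, sgn +1
I_A²/I_B² = (18/1001)/(27/910) = 20/33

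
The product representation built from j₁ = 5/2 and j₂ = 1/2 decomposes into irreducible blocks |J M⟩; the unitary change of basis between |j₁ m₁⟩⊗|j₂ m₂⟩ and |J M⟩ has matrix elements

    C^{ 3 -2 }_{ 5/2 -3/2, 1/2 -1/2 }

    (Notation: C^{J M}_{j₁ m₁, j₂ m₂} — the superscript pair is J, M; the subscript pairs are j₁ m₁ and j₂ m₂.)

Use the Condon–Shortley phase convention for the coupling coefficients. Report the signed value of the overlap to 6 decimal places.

+√(5/6) = +0.912871

j₁+j₂−J=0  J+j₁−j₂=5  J−j₁+j₂=1  j₁+j₂+J+1=7
(j₁±m₁, j₂±m₂, J±M) = (1,4,0,1,1,5)
P² = 480
sum k=0..0:
  [0] +1/24 = 1/24
S = 1/24
C² = P²·S² = 5/6 ; C = +0.912871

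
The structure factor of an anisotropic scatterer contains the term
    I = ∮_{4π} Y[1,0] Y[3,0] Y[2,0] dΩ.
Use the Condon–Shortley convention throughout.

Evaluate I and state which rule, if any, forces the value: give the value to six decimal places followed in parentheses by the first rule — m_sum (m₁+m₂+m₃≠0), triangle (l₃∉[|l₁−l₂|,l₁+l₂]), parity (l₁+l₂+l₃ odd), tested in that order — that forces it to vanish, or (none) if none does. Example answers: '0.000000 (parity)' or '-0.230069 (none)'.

0.247767 (none)

Rules hold: Σm=0, L=6 even, 2≤2≤4.
N = 3·7·5 = 105
Δ = 2!·0!·4!/7! = 1/105
Racah Σ t=1..1: t=1:−1/4 = -1/4
⇒ 3j(1 3 2; 0 0 0)² = 3/35, sgn -1
(m-triple is (0,0,0) — same symbol as above.)
4πI² = N·(3j₀)²·(3jₘ)² = 27/35
I = +1·√(0.771429/4π) = 0.24776670
No selection rule forces the value: the integral is nonzero (none).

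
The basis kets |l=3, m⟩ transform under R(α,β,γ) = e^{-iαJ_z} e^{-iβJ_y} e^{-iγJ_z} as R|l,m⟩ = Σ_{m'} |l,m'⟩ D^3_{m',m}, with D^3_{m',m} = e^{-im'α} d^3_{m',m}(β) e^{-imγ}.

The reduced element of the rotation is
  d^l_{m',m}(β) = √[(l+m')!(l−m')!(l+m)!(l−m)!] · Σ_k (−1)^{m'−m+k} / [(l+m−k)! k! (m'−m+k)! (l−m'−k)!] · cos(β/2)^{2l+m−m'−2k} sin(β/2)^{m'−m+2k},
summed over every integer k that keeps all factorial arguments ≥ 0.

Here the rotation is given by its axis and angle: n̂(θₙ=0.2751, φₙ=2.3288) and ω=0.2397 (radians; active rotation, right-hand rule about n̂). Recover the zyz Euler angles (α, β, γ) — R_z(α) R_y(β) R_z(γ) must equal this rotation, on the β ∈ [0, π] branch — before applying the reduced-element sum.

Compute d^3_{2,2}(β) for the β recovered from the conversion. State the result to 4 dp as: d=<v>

Axis–angle → zyz. n̂ = (sinθₙcosφₙ, sinθₙsinφₙ, cosθₙ) = (-0.186747, +0.197270, +0.962398), ω = 0.2397.
R = I cosω + sinω [n̂]ₓ + (1−cosω) n̂n̂ᵀ gives
  R = [+0.972406, -0.229537, +0.041696; +0.227431, +0.972522, +0.049764; -0.051973, -0.038908, +0.997890]
β = atan2(√(R₁₃²+R₂₃²), R₃₃) = 0.064969; α = atan2(R₂₃, R₁₃) mod 2π = 0.873388; γ = atan2(R₃₂, −R₃₁) mod 2π = 5.640566
d^3_{2,2}(β=0.0650) via the finite sum:
Half-angle: c=0.999472, s=0.032479. N=√(120·1·120·1)=120.000000
The bounds max(0,m−m')=0 and min(l+m,l−m')=1 give 2 terms
  k=0: (−1)^0·120.0000/(120)·0.9995^6·0.0325^0 = +0.996839
  k=1: (−1)^1·120.0000/(24)·0.9995^4·0.0325^2 = -0.005263
d^3_{2,2}(0.0650) = +0.996839 -0.005263 = +0.991576

d=0.9916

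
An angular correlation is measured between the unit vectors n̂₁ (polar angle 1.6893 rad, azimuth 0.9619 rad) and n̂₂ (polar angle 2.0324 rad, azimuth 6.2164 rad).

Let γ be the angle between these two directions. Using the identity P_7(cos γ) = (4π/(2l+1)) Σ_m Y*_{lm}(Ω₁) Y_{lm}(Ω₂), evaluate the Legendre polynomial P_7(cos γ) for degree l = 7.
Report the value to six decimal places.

0.244643

Addition theorem: P_7(cos γ) = (4π/15) Σ_m Y*_{lm}(Ω₁) Y_{lm}(Ω₂), m = −7…7:
  term(m=-7) = (0.066716, 0.087183)   from Y*(Ω₁)=(0.428590, 0.207093), Y(Ω₂)=(0.205884, 0.103935)
  term(m=-6) = (0.090467, -0.010090)   from Y*(Ω₁)=(-0.184883, 0.103850), Y(Ω₂)=(-0.395264, -0.167447)
  term(m=-5) = (-0.040367, 0.087779)   from Y*(Ω₁)=(-0.028106, 0.288507), Y(Ω₂)=(0.314893, 0.109242)
  term(m=-4) = (-0.011835, -0.017387)   from Y*(Ω₁)=(-0.180904, -0.154240), Y(Ω₂)=(0.085335, 0.023355)
  term(m=-3) = (0.080738, -0.004489)   from Y*(Ω₁)=(-0.220637, 0.057725), Y(Ω₂)=(-0.347471, -0.070565)
  term(m=-2) = (0.007670, -0.014499)   from Y*(Ω₁)=(0.085065, -0.230880), Y(Ω₂)=(0.066072, 0.008878)
  term(m=-1) = (-0.033928, -0.056330)   from Y*(Ω₁)=(-0.116399, -0.166933), Y(Ω₂)=(0.322407, 0.021564)
  term(m=+0) = (-0.026899, 0.000000)   from Y*(Ω₁)=(0.248094, -0.000000), Y(Ω₂)=(-0.108424, 0.000000)
  term(m=+1) = (-0.033928, 0.056330)   from Y*(Ω₁)=(0.116399, -0.166933), Y(Ω₂)=(-0.322407, 0.021564)
  term(m=+2) = (0.007670, 0.014499)   from Y*(Ω₁)=(0.085065, 0.230880), Y(Ω₂)=(0.066072, -0.008878)
  term(m=+3) = (0.080738, 0.004489)   from Y*(Ω₁)=(0.220637, 0.057725), Y(Ω₂)=(0.347471, -0.070565)
  term(m=+4) = (-0.011835, 0.017387)   from Y*(Ω₁)=(-0.180904, 0.154240), Y(Ω₂)=(0.085335, -0.023355)
  term(m=+5) = (-0.040367, -0.087779)   from Y*(Ω₁)=(0.028106, 0.288507), Y(Ω₂)=(-0.314893, 0.109242)
  term(m=+6) = (0.090467, 0.010090)   from Y*(Ω₁)=(-0.184883, -0.103850), Y(Ω₂)=(-0.395264, 0.167447)
  term(m=+7) = (0.066716, -0.087183)   from Y*(Ω₁)=(-0.428590, 0.207093), Y(Ω₂)=(-0.205884, 0.103935)
Σ over m = (0.292022, -0.000000); ×(4π/15) → (0.244643, -0.000000). Real part: 0.244643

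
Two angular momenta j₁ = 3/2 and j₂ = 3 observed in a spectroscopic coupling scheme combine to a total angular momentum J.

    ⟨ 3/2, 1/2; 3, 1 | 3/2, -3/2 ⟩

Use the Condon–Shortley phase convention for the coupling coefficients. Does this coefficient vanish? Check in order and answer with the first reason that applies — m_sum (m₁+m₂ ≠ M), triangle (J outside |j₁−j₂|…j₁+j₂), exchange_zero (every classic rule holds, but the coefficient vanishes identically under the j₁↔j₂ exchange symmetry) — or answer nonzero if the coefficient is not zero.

m_sum

m-sum: m₁+m₂ = 1/2+1 = 3/2, M = -3/2  ✗ ⇒ coefficient is 0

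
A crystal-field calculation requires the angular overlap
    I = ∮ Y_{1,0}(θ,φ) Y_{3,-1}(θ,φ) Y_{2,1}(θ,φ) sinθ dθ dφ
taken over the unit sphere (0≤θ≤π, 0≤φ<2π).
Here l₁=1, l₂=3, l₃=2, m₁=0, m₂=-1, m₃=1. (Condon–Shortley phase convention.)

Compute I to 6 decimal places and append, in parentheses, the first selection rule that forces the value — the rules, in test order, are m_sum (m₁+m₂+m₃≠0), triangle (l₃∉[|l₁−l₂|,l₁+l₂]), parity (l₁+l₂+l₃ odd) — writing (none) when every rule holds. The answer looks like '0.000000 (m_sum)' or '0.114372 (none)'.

-0.233597 (none)

Rules hold: Σm=0, L=6 even, 2≤2≤4.
N = 3·7·5 = 105
Δ = 2!·0!·4!/7! = 1/105
Racah Σ t=1..1: t=1:−1/4 = -1/4
⇒ 3j(1 3 2; 0 0 0)² = 3/35, sgn -1
Racah Σ t=1..1: t=1:−1/6 = -1/6
⇒ 3j(1 3 2; 0 -1 1)² = 8/105, sgn +1
4πI² = N·(3j₀)²·(3jₘ)² = 24/35
I = -1·√(0.685714/4π) = -0.23359668
No selection rule forces the value: the integral is nonzero (none).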